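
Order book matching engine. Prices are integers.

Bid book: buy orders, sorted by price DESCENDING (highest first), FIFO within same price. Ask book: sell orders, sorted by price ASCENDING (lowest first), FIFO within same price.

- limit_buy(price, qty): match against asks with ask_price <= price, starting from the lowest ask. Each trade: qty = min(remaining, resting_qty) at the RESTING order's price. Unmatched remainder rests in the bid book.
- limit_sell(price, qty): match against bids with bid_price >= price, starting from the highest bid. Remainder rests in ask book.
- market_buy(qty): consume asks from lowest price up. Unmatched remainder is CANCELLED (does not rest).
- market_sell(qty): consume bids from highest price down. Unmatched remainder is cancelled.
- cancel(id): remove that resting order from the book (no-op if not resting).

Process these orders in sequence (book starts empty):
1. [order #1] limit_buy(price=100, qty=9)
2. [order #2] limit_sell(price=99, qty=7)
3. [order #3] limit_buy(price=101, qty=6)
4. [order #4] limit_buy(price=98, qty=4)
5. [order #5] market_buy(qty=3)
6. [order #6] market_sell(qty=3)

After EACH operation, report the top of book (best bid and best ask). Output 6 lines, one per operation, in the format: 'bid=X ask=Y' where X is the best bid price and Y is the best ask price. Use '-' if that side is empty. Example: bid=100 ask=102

Answer: bid=100 ask=-
bid=100 ask=-
bid=101 ask=-
bid=101 ask=-
bid=101 ask=-
bid=101 ask=-

Derivation:
After op 1 [order #1] limit_buy(price=100, qty=9): fills=none; bids=[#1:9@100] asks=[-]
After op 2 [order #2] limit_sell(price=99, qty=7): fills=#1x#2:7@100; bids=[#1:2@100] asks=[-]
After op 3 [order #3] limit_buy(price=101, qty=6): fills=none; bids=[#3:6@101 #1:2@100] asks=[-]
After op 4 [order #4] limit_buy(price=98, qty=4): fills=none; bids=[#3:6@101 #1:2@100 #4:4@98] asks=[-]
After op 5 [order #5] market_buy(qty=3): fills=none; bids=[#3:6@101 #1:2@100 #4:4@98] asks=[-]
After op 6 [order #6] market_sell(qty=3): fills=#3x#6:3@101; bids=[#3:3@101 #1:2@100 #4:4@98] asks=[-]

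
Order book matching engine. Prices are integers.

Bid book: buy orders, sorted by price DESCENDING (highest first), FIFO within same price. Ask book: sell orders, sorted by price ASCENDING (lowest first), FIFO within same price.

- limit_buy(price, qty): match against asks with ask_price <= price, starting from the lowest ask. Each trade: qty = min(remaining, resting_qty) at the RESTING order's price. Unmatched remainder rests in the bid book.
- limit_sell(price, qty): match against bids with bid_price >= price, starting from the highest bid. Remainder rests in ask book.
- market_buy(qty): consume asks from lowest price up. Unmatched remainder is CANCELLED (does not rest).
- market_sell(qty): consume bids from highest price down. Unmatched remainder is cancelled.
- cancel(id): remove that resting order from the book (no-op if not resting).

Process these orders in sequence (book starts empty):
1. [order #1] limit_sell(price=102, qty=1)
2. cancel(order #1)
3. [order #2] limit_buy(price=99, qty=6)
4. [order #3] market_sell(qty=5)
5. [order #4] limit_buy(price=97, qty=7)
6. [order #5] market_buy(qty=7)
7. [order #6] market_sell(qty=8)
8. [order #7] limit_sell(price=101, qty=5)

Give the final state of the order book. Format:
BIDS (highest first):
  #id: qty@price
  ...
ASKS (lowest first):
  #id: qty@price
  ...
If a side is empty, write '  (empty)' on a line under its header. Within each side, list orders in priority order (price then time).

After op 1 [order #1] limit_sell(price=102, qty=1): fills=none; bids=[-] asks=[#1:1@102]
After op 2 cancel(order #1): fills=none; bids=[-] asks=[-]
After op 3 [order #2] limit_buy(price=99, qty=6): fills=none; bids=[#2:6@99] asks=[-]
After op 4 [order #3] market_sell(qty=5): fills=#2x#3:5@99; bids=[#2:1@99] asks=[-]
After op 5 [order #4] limit_buy(price=97, qty=7): fills=none; bids=[#2:1@99 #4:7@97] asks=[-]
After op 6 [order #5] market_buy(qty=7): fills=none; bids=[#2:1@99 #4:7@97] asks=[-]
After op 7 [order #6] market_sell(qty=8): fills=#2x#6:1@99 #4x#6:7@97; bids=[-] asks=[-]
After op 8 [order #7] limit_sell(price=101, qty=5): fills=none; bids=[-] asks=[#7:5@101]

Answer: BIDS (highest first):
  (empty)
ASKS (lowest first):
  #7: 5@101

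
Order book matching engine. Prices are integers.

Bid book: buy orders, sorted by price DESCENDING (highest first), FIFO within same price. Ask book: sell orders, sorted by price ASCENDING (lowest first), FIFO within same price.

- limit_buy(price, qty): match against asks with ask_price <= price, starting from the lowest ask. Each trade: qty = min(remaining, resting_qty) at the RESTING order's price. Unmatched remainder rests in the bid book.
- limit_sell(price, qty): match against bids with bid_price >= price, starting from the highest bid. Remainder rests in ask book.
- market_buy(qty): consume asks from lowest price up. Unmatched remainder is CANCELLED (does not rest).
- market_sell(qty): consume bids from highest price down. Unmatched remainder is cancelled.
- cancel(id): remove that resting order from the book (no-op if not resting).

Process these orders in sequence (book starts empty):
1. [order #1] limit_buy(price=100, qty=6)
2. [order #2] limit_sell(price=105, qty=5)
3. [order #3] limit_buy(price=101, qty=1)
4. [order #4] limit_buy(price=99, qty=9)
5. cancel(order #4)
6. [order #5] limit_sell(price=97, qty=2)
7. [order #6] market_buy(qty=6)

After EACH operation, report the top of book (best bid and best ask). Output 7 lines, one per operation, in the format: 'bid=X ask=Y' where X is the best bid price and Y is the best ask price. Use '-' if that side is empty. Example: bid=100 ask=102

Answer: bid=100 ask=-
bid=100 ask=105
bid=101 ask=105
bid=101 ask=105
bid=101 ask=105
bid=100 ask=105
bid=100 ask=-

Derivation:
After op 1 [order #1] limit_buy(price=100, qty=6): fills=none; bids=[#1:6@100] asks=[-]
After op 2 [order #2] limit_sell(price=105, qty=5): fills=none; bids=[#1:6@100] asks=[#2:5@105]
After op 3 [order #3] limit_buy(price=101, qty=1): fills=none; bids=[#3:1@101 #1:6@100] asks=[#2:5@105]
After op 4 [order #4] limit_buy(price=99, qty=9): fills=none; bids=[#3:1@101 #1:6@100 #4:9@99] asks=[#2:5@105]
After op 5 cancel(order #4): fills=none; bids=[#3:1@101 #1:6@100] asks=[#2:5@105]
After op 6 [order #5] limit_sell(price=97, qty=2): fills=#3x#5:1@101 #1x#5:1@100; bids=[#1:5@100] asks=[#2:5@105]
After op 7 [order #6] market_buy(qty=6): fills=#6x#2:5@105; bids=[#1:5@100] asks=[-]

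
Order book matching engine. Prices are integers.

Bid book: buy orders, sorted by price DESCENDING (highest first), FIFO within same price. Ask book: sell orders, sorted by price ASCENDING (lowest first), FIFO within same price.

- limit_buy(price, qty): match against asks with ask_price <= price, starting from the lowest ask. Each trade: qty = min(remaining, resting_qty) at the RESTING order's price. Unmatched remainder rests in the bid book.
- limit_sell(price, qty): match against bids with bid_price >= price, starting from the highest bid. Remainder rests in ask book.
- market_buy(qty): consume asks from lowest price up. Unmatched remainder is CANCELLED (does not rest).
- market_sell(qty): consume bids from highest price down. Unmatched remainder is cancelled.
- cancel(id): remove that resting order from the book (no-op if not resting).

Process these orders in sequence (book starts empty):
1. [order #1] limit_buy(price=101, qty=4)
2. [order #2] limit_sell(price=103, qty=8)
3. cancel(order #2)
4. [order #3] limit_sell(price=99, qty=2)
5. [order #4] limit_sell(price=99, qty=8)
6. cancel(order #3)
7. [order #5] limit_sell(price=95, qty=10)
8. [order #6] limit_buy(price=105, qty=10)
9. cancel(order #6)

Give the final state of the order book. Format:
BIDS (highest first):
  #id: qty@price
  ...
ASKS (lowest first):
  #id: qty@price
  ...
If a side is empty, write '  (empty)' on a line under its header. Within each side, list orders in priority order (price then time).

After op 1 [order #1] limit_buy(price=101, qty=4): fills=none; bids=[#1:4@101] asks=[-]
After op 2 [order #2] limit_sell(price=103, qty=8): fills=none; bids=[#1:4@101] asks=[#2:8@103]
After op 3 cancel(order #2): fills=none; bids=[#1:4@101] asks=[-]
After op 4 [order #3] limit_sell(price=99, qty=2): fills=#1x#3:2@101; bids=[#1:2@101] asks=[-]
After op 5 [order #4] limit_sell(price=99, qty=8): fills=#1x#4:2@101; bids=[-] asks=[#4:6@99]
After op 6 cancel(order #3): fills=none; bids=[-] asks=[#4:6@99]
After op 7 [order #5] limit_sell(price=95, qty=10): fills=none; bids=[-] asks=[#5:10@95 #4:6@99]
After op 8 [order #6] limit_buy(price=105, qty=10): fills=#6x#5:10@95; bids=[-] asks=[#4:6@99]
After op 9 cancel(order #6): fills=none; bids=[-] asks=[#4:6@99]

Answer: BIDS (highest first):
  (empty)
ASKS (lowest first):
  #4: 6@99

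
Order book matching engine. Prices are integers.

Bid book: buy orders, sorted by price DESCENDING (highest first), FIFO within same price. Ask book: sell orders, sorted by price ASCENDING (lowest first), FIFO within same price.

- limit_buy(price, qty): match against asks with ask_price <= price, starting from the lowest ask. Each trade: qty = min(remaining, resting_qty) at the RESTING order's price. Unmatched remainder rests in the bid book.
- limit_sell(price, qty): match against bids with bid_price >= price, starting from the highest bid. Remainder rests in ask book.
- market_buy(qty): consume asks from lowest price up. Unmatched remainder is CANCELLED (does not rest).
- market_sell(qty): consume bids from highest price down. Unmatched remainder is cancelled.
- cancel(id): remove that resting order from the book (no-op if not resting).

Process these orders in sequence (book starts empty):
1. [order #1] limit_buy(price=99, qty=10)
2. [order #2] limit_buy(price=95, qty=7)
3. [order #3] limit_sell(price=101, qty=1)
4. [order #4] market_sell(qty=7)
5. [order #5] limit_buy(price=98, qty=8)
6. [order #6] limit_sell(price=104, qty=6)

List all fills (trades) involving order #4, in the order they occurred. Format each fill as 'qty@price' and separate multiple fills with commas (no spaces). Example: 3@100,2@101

After op 1 [order #1] limit_buy(price=99, qty=10): fills=none; bids=[#1:10@99] asks=[-]
After op 2 [order #2] limit_buy(price=95, qty=7): fills=none; bids=[#1:10@99 #2:7@95] asks=[-]
After op 3 [order #3] limit_sell(price=101, qty=1): fills=none; bids=[#1:10@99 #2:7@95] asks=[#3:1@101]
After op 4 [order #4] market_sell(qty=7): fills=#1x#4:7@99; bids=[#1:3@99 #2:7@95] asks=[#3:1@101]
After op 5 [order #5] limit_buy(price=98, qty=8): fills=none; bids=[#1:3@99 #5:8@98 #2:7@95] asks=[#3:1@101]
After op 6 [order #6] limit_sell(price=104, qty=6): fills=none; bids=[#1:3@99 #5:8@98 #2:7@95] asks=[#3:1@101 #6:6@104]

Answer: 7@99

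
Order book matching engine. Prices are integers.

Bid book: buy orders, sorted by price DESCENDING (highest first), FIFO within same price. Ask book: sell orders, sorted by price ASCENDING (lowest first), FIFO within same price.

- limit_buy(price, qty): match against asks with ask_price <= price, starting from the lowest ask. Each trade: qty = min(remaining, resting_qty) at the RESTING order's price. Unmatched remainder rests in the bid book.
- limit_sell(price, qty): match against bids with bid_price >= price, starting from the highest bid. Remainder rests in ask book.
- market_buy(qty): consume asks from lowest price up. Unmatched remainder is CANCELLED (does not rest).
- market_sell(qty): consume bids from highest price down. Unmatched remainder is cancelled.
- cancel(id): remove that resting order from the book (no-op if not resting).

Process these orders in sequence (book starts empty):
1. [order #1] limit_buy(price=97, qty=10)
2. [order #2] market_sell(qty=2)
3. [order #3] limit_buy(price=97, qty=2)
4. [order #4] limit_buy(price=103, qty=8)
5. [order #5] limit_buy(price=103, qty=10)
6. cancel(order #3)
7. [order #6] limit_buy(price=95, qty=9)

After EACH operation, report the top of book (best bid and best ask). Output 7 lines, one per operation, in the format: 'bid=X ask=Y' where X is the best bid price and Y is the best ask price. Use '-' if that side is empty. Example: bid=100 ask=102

Answer: bid=97 ask=-
bid=97 ask=-
bid=97 ask=-
bid=103 ask=-
bid=103 ask=-
bid=103 ask=-
bid=103 ask=-

Derivation:
After op 1 [order #1] limit_buy(price=97, qty=10): fills=none; bids=[#1:10@97] asks=[-]
After op 2 [order #2] market_sell(qty=2): fills=#1x#2:2@97; bids=[#1:8@97] asks=[-]
After op 3 [order #3] limit_buy(price=97, qty=2): fills=none; bids=[#1:8@97 #3:2@97] asks=[-]
After op 4 [order #4] limit_buy(price=103, qty=8): fills=none; bids=[#4:8@103 #1:8@97 #3:2@97] asks=[-]
After op 5 [order #5] limit_buy(price=103, qty=10): fills=none; bids=[#4:8@103 #5:10@103 #1:8@97 #3:2@97] asks=[-]
After op 6 cancel(order #3): fills=none; bids=[#4:8@103 #5:10@103 #1:8@97] asks=[-]
After op 7 [order #6] limit_buy(price=95, qty=9): fills=none; bids=[#4:8@103 #5:10@103 #1:8@97 #6:9@95] asks=[-]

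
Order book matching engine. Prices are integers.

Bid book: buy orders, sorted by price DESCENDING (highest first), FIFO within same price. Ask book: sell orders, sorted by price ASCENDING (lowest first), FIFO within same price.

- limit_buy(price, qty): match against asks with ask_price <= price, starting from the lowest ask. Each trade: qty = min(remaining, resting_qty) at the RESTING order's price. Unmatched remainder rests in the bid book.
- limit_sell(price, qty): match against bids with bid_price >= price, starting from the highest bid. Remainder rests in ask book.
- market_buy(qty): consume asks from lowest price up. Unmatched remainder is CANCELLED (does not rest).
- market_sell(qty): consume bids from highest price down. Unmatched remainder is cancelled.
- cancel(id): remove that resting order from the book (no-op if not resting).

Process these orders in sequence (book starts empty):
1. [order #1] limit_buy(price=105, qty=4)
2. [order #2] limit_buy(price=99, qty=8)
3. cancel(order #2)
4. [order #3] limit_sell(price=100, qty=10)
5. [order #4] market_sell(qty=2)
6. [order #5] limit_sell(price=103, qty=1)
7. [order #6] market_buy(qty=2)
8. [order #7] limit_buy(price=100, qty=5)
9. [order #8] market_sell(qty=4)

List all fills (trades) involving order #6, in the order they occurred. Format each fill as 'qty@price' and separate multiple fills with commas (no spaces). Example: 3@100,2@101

Answer: 2@100

Derivation:
After op 1 [order #1] limit_buy(price=105, qty=4): fills=none; bids=[#1:4@105] asks=[-]
After op 2 [order #2] limit_buy(price=99, qty=8): fills=none; bids=[#1:4@105 #2:8@99] asks=[-]
After op 3 cancel(order #2): fills=none; bids=[#1:4@105] asks=[-]
After op 4 [order #3] limit_sell(price=100, qty=10): fills=#1x#3:4@105; bids=[-] asks=[#3:6@100]
After op 5 [order #4] market_sell(qty=2): fills=none; bids=[-] asks=[#3:6@100]
After op 6 [order #5] limit_sell(price=103, qty=1): fills=none; bids=[-] asks=[#3:6@100 #5:1@103]
After op 7 [order #6] market_buy(qty=2): fills=#6x#3:2@100; bids=[-] asks=[#3:4@100 #5:1@103]
After op 8 [order #7] limit_buy(price=100, qty=5): fills=#7x#3:4@100; bids=[#7:1@100] asks=[#5:1@103]
After op 9 [order #8] market_sell(qty=4): fills=#7x#8:1@100; bids=[-] asks=[#5:1@103]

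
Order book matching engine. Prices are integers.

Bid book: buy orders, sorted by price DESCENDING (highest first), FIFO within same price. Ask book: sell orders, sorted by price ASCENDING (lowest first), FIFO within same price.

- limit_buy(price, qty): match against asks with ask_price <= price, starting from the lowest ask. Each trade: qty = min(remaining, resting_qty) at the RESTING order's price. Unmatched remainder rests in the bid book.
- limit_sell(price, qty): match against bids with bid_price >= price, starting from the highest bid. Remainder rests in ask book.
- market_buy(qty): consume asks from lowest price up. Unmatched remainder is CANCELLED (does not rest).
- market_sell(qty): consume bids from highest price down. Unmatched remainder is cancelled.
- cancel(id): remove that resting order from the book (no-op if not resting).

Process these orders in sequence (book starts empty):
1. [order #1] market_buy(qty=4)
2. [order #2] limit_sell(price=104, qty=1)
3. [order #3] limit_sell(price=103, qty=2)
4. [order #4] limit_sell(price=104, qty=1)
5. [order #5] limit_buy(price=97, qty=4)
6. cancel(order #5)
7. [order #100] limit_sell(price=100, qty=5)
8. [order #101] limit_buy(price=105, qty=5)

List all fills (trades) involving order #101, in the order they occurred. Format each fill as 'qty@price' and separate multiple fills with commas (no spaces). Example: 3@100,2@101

After op 1 [order #1] market_buy(qty=4): fills=none; bids=[-] asks=[-]
After op 2 [order #2] limit_sell(price=104, qty=1): fills=none; bids=[-] asks=[#2:1@104]
After op 3 [order #3] limit_sell(price=103, qty=2): fills=none; bids=[-] asks=[#3:2@103 #2:1@104]
After op 4 [order #4] limit_sell(price=104, qty=1): fills=none; bids=[-] asks=[#3:2@103 #2:1@104 #4:1@104]
After op 5 [order #5] limit_buy(price=97, qty=4): fills=none; bids=[#5:4@97] asks=[#3:2@103 #2:1@104 #4:1@104]
After op 6 cancel(order #5): fills=none; bids=[-] asks=[#3:2@103 #2:1@104 #4:1@104]
After op 7 [order #100] limit_sell(price=100, qty=5): fills=none; bids=[-] asks=[#100:5@100 #3:2@103 #2:1@104 #4:1@104]
After op 8 [order #101] limit_buy(price=105, qty=5): fills=#101x#100:5@100; bids=[-] asks=[#3:2@103 #2:1@104 #4:1@104]

Answer: 5@100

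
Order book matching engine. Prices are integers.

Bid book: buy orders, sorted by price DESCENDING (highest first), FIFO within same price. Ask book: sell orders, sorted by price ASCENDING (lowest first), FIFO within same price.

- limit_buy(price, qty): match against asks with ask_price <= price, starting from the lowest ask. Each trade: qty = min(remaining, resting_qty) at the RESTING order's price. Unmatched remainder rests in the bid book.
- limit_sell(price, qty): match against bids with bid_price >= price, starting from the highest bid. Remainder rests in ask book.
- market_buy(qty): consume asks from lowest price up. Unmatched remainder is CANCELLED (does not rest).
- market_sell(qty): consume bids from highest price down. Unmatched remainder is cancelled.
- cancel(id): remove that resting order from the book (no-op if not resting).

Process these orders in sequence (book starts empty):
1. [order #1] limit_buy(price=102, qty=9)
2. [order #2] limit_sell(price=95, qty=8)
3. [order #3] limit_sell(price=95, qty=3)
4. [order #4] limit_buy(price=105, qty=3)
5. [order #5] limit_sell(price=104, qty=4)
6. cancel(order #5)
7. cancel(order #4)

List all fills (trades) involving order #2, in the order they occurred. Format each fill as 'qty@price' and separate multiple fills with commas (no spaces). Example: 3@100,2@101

After op 1 [order #1] limit_buy(price=102, qty=9): fills=none; bids=[#1:9@102] asks=[-]
After op 2 [order #2] limit_sell(price=95, qty=8): fills=#1x#2:8@102; bids=[#1:1@102] asks=[-]
After op 3 [order #3] limit_sell(price=95, qty=3): fills=#1x#3:1@102; bids=[-] asks=[#3:2@95]
After op 4 [order #4] limit_buy(price=105, qty=3): fills=#4x#3:2@95; bids=[#4:1@105] asks=[-]
After op 5 [order #5] limit_sell(price=104, qty=4): fills=#4x#5:1@105; bids=[-] asks=[#5:3@104]
After op 6 cancel(order #5): fills=none; bids=[-] asks=[-]
After op 7 cancel(order #4): fills=none; bids=[-] asks=[-]

Answer: 8@102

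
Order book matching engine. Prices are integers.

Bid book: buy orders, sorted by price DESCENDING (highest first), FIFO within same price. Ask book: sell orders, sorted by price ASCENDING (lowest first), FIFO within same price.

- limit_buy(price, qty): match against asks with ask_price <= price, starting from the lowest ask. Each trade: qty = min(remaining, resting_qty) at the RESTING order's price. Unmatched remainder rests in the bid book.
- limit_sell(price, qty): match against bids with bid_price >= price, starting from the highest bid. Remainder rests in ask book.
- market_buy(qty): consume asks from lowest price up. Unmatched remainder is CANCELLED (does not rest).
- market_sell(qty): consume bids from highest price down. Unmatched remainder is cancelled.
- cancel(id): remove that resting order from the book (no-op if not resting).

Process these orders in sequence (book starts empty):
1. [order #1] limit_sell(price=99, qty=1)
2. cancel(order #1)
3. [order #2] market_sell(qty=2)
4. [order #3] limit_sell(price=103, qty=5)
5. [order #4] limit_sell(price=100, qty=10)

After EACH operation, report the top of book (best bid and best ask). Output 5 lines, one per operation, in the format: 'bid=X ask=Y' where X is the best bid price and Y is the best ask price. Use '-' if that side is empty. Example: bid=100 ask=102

Answer: bid=- ask=99
bid=- ask=-
bid=- ask=-
bid=- ask=103
bid=- ask=100

Derivation:
After op 1 [order #1] limit_sell(price=99, qty=1): fills=none; bids=[-] asks=[#1:1@99]
After op 2 cancel(order #1): fills=none; bids=[-] asks=[-]
After op 3 [order #2] market_sell(qty=2): fills=none; bids=[-] asks=[-]
After op 4 [order #3] limit_sell(price=103, qty=5): fills=none; bids=[-] asks=[#3:5@103]
After op 5 [order #4] limit_sell(price=100, qty=10): fills=none; bids=[-] asks=[#4:10@100 #3:5@103]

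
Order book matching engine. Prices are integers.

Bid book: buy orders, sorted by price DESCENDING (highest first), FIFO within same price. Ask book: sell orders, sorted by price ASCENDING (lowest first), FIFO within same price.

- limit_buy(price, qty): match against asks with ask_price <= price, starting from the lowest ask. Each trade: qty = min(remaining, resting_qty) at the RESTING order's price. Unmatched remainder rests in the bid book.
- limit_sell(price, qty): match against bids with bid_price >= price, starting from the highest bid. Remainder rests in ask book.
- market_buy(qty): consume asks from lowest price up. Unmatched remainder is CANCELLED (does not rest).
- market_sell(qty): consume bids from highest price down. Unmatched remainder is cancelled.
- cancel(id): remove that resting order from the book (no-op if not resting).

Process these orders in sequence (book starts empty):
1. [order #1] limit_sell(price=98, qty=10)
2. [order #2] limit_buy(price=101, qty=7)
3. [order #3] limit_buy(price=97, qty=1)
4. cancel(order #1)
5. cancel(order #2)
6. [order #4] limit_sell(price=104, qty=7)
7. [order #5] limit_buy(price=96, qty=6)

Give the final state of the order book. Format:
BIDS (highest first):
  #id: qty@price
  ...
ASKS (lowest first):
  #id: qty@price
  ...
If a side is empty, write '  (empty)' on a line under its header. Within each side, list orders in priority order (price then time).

Answer: BIDS (highest first):
  #3: 1@97
  #5: 6@96
ASKS (lowest first):
  #4: 7@104

Derivation:
After op 1 [order #1] limit_sell(price=98, qty=10): fills=none; bids=[-] asks=[#1:10@98]
After op 2 [order #2] limit_buy(price=101, qty=7): fills=#2x#1:7@98; bids=[-] asks=[#1:3@98]
After op 3 [order #3] limit_buy(price=97, qty=1): fills=none; bids=[#3:1@97] asks=[#1:3@98]
After op 4 cancel(order #1): fills=none; bids=[#3:1@97] asks=[-]
After op 5 cancel(order #2): fills=none; bids=[#3:1@97] asks=[-]
After op 6 [order #4] limit_sell(price=104, qty=7): fills=none; bids=[#3:1@97] asks=[#4:7@104]
After op 7 [order #5] limit_buy(price=96, qty=6): fills=none; bids=[#3:1@97 #5:6@96] asks=[#4:7@104]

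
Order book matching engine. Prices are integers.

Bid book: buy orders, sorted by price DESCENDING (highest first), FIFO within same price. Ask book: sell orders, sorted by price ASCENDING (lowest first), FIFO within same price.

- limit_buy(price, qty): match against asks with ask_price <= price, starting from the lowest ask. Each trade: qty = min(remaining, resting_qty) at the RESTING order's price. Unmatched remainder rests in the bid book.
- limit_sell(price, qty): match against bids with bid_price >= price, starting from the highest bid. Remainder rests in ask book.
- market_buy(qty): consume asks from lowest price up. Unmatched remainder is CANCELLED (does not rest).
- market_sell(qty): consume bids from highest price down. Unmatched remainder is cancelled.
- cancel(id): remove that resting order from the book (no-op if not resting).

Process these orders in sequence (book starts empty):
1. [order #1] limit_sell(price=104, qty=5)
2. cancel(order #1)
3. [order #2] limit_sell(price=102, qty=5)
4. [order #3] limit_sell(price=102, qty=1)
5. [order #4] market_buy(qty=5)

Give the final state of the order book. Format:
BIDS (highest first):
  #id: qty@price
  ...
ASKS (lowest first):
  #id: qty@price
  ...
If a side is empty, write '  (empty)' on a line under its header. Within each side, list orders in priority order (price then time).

After op 1 [order #1] limit_sell(price=104, qty=5): fills=none; bids=[-] asks=[#1:5@104]
After op 2 cancel(order #1): fills=none; bids=[-] asks=[-]
After op 3 [order #2] limit_sell(price=102, qty=5): fills=none; bids=[-] asks=[#2:5@102]
After op 4 [order #3] limit_sell(price=102, qty=1): fills=none; bids=[-] asks=[#2:5@102 #3:1@102]
After op 5 [order #4] market_buy(qty=5): fills=#4x#2:5@102; bids=[-] asks=[#3:1@102]

Answer: BIDS (highest first):
  (empty)
ASKS (lowest first):
  #3: 1@102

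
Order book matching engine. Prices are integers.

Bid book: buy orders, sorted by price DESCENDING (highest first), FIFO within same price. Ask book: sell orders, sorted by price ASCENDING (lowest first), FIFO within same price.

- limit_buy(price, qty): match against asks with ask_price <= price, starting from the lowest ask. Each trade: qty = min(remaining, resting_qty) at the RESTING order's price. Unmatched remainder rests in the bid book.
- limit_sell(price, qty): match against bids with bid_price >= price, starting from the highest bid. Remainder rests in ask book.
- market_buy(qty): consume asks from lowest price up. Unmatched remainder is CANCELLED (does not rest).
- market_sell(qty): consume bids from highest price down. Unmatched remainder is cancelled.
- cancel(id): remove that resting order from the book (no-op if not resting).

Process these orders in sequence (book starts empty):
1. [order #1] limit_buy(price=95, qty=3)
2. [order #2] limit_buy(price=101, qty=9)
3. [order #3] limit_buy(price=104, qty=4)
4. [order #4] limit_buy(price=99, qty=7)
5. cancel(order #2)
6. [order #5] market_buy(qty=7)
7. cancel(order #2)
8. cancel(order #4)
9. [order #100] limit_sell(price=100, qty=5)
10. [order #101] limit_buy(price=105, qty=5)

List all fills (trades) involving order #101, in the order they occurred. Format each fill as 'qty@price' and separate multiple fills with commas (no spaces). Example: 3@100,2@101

Answer: 1@100

Derivation:
After op 1 [order #1] limit_buy(price=95, qty=3): fills=none; bids=[#1:3@95] asks=[-]
After op 2 [order #2] limit_buy(price=101, qty=9): fills=none; bids=[#2:9@101 #1:3@95] asks=[-]
After op 3 [order #3] limit_buy(price=104, qty=4): fills=none; bids=[#3:4@104 #2:9@101 #1:3@95] asks=[-]
After op 4 [order #4] limit_buy(price=99, qty=7): fills=none; bids=[#3:4@104 #2:9@101 #4:7@99 #1:3@95] asks=[-]
After op 5 cancel(order #2): fills=none; bids=[#3:4@104 #4:7@99 #1:3@95] asks=[-]
After op 6 [order #5] market_buy(qty=7): fills=none; bids=[#3:4@104 #4:7@99 #1:3@95] asks=[-]
After op 7 cancel(order #2): fills=none; bids=[#3:4@104 #4:7@99 #1:3@95] asks=[-]
After op 8 cancel(order #4): fills=none; bids=[#3:4@104 #1:3@95] asks=[-]
After op 9 [order #100] limit_sell(price=100, qty=5): fills=#3x#100:4@104; bids=[#1:3@95] asks=[#100:1@100]
After op 10 [order #101] limit_buy(price=105, qty=5): fills=#101x#100:1@100; bids=[#101:4@105 #1:3@95] asks=[-]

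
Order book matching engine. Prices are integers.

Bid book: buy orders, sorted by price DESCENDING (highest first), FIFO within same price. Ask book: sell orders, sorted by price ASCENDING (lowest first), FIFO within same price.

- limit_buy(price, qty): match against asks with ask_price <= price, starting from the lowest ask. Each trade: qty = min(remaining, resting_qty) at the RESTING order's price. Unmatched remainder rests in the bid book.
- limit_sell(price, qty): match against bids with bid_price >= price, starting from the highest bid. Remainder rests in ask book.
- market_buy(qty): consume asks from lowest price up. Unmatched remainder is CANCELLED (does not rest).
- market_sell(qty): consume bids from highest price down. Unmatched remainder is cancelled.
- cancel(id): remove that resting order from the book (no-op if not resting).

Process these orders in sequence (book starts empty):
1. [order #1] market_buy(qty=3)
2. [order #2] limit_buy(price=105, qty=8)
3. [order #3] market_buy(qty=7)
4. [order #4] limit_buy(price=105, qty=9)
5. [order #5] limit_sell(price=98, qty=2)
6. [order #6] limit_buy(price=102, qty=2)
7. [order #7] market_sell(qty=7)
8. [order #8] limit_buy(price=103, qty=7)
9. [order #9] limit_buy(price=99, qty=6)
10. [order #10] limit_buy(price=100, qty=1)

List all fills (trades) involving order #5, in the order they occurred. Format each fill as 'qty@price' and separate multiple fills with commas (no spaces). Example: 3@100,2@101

After op 1 [order #1] market_buy(qty=3): fills=none; bids=[-] asks=[-]
After op 2 [order #2] limit_buy(price=105, qty=8): fills=none; bids=[#2:8@105] asks=[-]
After op 3 [order #3] market_buy(qty=7): fills=none; bids=[#2:8@105] asks=[-]
After op 4 [order #4] limit_buy(price=105, qty=9): fills=none; bids=[#2:8@105 #4:9@105] asks=[-]
After op 5 [order #5] limit_sell(price=98, qty=2): fills=#2x#5:2@105; bids=[#2:6@105 #4:9@105] asks=[-]
After op 6 [order #6] limit_buy(price=102, qty=2): fills=none; bids=[#2:6@105 #4:9@105 #6:2@102] asks=[-]
After op 7 [order #7] market_sell(qty=7): fills=#2x#7:6@105 #4x#7:1@105; bids=[#4:8@105 #6:2@102] asks=[-]
After op 8 [order #8] limit_buy(price=103, qty=7): fills=none; bids=[#4:8@105 #8:7@103 #6:2@102] asks=[-]
After op 9 [order #9] limit_buy(price=99, qty=6): fills=none; bids=[#4:8@105 #8:7@103 #6:2@102 #9:6@99] asks=[-]
After op 10 [order #10] limit_buy(price=100, qty=1): fills=none; bids=[#4:8@105 #8:7@103 #6:2@102 #10:1@100 #9:6@99] asks=[-]

Answer: 2@105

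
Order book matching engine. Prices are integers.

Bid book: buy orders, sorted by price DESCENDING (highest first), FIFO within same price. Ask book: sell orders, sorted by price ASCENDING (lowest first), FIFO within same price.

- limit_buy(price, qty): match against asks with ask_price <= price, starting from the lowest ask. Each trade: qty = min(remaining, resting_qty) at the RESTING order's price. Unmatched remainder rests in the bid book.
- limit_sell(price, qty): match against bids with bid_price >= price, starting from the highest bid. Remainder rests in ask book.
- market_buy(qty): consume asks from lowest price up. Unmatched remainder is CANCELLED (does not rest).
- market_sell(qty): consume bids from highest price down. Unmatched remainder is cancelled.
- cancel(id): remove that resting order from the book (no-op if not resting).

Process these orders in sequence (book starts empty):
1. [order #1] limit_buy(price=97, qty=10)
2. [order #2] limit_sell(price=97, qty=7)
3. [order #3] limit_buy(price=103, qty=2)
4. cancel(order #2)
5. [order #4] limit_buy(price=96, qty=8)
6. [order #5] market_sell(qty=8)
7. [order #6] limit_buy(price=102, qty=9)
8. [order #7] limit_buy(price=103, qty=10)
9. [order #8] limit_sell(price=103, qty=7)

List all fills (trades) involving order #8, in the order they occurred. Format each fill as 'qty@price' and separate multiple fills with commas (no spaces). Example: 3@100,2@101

Answer: 7@103

Derivation:
After op 1 [order #1] limit_buy(price=97, qty=10): fills=none; bids=[#1:10@97] asks=[-]
After op 2 [order #2] limit_sell(price=97, qty=7): fills=#1x#2:7@97; bids=[#1:3@97] asks=[-]
After op 3 [order #3] limit_buy(price=103, qty=2): fills=none; bids=[#3:2@103 #1:3@97] asks=[-]
After op 4 cancel(order #2): fills=none; bids=[#3:2@103 #1:3@97] asks=[-]
After op 5 [order #4] limit_buy(price=96, qty=8): fills=none; bids=[#3:2@103 #1:3@97 #4:8@96] asks=[-]
After op 6 [order #5] market_sell(qty=8): fills=#3x#5:2@103 #1x#5:3@97 #4x#5:3@96; bids=[#4:5@96] asks=[-]
After op 7 [order #6] limit_buy(price=102, qty=9): fills=none; bids=[#6:9@102 #4:5@96] asks=[-]
After op 8 [order #7] limit_buy(price=103, qty=10): fills=none; bids=[#7:10@103 #6:9@102 #4:5@96] asks=[-]
After op 9 [order #8] limit_sell(price=103, qty=7): fills=#7x#8:7@103; bids=[#7:3@103 #6:9@102 #4:5@96] asks=[-]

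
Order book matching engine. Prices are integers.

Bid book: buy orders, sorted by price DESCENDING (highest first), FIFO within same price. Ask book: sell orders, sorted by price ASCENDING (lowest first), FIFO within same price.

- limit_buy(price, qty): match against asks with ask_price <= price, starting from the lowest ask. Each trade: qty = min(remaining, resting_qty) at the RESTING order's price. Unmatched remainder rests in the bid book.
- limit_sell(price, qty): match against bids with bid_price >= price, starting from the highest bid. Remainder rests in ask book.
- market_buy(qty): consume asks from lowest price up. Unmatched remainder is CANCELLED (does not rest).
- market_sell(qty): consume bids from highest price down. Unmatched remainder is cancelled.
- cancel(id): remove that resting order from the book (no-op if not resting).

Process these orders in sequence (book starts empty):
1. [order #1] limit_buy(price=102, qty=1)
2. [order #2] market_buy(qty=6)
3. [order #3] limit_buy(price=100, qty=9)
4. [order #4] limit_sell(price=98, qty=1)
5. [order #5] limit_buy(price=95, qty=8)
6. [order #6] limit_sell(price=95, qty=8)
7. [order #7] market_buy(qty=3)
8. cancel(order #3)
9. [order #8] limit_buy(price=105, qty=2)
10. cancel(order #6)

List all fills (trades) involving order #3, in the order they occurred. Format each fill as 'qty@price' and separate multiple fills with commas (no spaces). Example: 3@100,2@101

After op 1 [order #1] limit_buy(price=102, qty=1): fills=none; bids=[#1:1@102] asks=[-]
After op 2 [order #2] market_buy(qty=6): fills=none; bids=[#1:1@102] asks=[-]
After op 3 [order #3] limit_buy(price=100, qty=9): fills=none; bids=[#1:1@102 #3:9@100] asks=[-]
After op 4 [order #4] limit_sell(price=98, qty=1): fills=#1x#4:1@102; bids=[#3:9@100] asks=[-]
After op 5 [order #5] limit_buy(price=95, qty=8): fills=none; bids=[#3:9@100 #5:8@95] asks=[-]
After op 6 [order #6] limit_sell(price=95, qty=8): fills=#3x#6:8@100; bids=[#3:1@100 #5:8@95] asks=[-]
After op 7 [order #7] market_buy(qty=3): fills=none; bids=[#3:1@100 #5:8@95] asks=[-]
After op 8 cancel(order #3): fills=none; bids=[#5:8@95] asks=[-]
After op 9 [order #8] limit_buy(price=105, qty=2): fills=none; bids=[#8:2@105 #5:8@95] asks=[-]
After op 10 cancel(order #6): fills=none; bids=[#8:2@105 #5:8@95] asks=[-]

Answer: 8@100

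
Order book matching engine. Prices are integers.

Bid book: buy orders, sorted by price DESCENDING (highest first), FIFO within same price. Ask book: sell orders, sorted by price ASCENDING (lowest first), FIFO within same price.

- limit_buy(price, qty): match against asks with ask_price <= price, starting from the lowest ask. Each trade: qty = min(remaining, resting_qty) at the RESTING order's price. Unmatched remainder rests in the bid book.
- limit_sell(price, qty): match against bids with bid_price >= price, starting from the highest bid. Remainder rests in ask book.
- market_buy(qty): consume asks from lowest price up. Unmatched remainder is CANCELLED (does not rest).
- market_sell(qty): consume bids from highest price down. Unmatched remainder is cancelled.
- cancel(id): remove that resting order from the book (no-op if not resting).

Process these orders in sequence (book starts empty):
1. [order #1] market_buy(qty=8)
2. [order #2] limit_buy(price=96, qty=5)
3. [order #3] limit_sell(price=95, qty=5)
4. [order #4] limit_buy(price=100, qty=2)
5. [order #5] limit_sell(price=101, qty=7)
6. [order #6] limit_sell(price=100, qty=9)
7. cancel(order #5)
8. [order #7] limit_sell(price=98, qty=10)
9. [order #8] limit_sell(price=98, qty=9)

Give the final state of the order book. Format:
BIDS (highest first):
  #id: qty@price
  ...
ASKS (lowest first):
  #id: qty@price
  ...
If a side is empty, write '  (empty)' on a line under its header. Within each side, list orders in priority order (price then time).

Answer: BIDS (highest first):
  (empty)
ASKS (lowest first):
  #7: 10@98
  #8: 9@98
  #6: 7@100

Derivation:
After op 1 [order #1] market_buy(qty=8): fills=none; bids=[-] asks=[-]
After op 2 [order #2] limit_buy(price=96, qty=5): fills=none; bids=[#2:5@96] asks=[-]
After op 3 [order #3] limit_sell(price=95, qty=5): fills=#2x#3:5@96; bids=[-] asks=[-]
After op 4 [order #4] limit_buy(price=100, qty=2): fills=none; bids=[#4:2@100] asks=[-]
After op 5 [order #5] limit_sell(price=101, qty=7): fills=none; bids=[#4:2@100] asks=[#5:7@101]
After op 6 [order #6] limit_sell(price=100, qty=9): fills=#4x#6:2@100; bids=[-] asks=[#6:7@100 #5:7@101]
After op 7 cancel(order #5): fills=none; bids=[-] asks=[#6:7@100]
After op 8 [order #7] limit_sell(price=98, qty=10): fills=none; bids=[-] asks=[#7:10@98 #6:7@100]
After op 9 [order #8] limit_sell(price=98, qty=9): fills=none; bids=[-] asks=[#7:10@98 #8:9@98 #6:7@100]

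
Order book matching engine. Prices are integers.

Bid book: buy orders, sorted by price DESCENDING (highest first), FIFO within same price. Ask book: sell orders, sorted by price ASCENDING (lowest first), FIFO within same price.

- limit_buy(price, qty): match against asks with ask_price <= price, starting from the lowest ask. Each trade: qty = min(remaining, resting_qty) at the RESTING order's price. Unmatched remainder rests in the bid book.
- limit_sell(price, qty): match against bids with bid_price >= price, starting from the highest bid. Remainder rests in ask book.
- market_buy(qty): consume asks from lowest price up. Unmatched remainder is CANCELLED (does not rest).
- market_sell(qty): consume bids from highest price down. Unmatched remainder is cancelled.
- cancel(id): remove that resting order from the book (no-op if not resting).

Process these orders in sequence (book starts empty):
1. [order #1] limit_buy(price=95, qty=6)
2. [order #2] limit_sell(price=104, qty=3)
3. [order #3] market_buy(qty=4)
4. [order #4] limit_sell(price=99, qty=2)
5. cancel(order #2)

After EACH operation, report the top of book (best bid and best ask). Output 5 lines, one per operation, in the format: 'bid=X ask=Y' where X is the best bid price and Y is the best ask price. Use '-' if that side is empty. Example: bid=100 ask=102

Answer: bid=95 ask=-
bid=95 ask=104
bid=95 ask=-
bid=95 ask=99
bid=95 ask=99

Derivation:
After op 1 [order #1] limit_buy(price=95, qty=6): fills=none; bids=[#1:6@95] asks=[-]
After op 2 [order #2] limit_sell(price=104, qty=3): fills=none; bids=[#1:6@95] asks=[#2:3@104]
After op 3 [order #3] market_buy(qty=4): fills=#3x#2:3@104; bids=[#1:6@95] asks=[-]
After op 4 [order #4] limit_sell(price=99, qty=2): fills=none; bids=[#1:6@95] asks=[#4:2@99]
After op 5 cancel(order #2): fills=none; bids=[#1:6@95] asks=[#4:2@99]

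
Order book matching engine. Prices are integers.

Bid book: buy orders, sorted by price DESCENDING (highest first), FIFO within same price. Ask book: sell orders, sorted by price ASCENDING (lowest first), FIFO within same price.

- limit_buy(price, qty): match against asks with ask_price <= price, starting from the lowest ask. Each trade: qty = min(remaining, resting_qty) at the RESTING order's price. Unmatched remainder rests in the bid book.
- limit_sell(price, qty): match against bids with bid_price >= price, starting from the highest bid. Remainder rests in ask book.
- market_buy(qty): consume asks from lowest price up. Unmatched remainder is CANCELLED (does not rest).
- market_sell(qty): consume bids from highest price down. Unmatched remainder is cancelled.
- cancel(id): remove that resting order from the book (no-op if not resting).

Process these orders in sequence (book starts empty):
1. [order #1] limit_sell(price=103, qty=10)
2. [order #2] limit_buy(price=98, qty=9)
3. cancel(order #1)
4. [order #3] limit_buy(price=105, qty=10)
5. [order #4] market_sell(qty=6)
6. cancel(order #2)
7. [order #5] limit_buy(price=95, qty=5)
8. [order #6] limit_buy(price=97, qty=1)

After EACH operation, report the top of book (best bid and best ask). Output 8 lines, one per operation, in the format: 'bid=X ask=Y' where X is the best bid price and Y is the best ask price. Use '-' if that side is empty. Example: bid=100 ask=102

Answer: bid=- ask=103
bid=98 ask=103
bid=98 ask=-
bid=105 ask=-
bid=105 ask=-
bid=105 ask=-
bid=105 ask=-
bid=105 ask=-

Derivation:
After op 1 [order #1] limit_sell(price=103, qty=10): fills=none; bids=[-] asks=[#1:10@103]
After op 2 [order #2] limit_buy(price=98, qty=9): fills=none; bids=[#2:9@98] asks=[#1:10@103]
After op 3 cancel(order #1): fills=none; bids=[#2:9@98] asks=[-]
After op 4 [order #3] limit_buy(price=105, qty=10): fills=none; bids=[#3:10@105 #2:9@98] asks=[-]
After op 5 [order #4] market_sell(qty=6): fills=#3x#4:6@105; bids=[#3:4@105 #2:9@98] asks=[-]
After op 6 cancel(order #2): fills=none; bids=[#3:4@105] asks=[-]
After op 7 [order #5] limit_buy(price=95, qty=5): fills=none; bids=[#3:4@105 #5:5@95] asks=[-]
After op 8 [order #6] limit_buy(price=97, qty=1): fills=none; bids=[#3:4@105 #6:1@97 #5:5@95] asks=[-]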